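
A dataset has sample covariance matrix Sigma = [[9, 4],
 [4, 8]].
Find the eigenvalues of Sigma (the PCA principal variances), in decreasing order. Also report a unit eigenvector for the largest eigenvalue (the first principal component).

Step 1 — characteristic polynomial of 2×2 Sigma:
  det(Sigma - λI) = λ² - trace · λ + det = 0.
  trace = 9 + 8 = 17, det = 9·8 - (4)² = 56.
Step 2 — discriminant:
  Δ = trace² - 4·det = 289 - 224 = 65.
Step 3 — eigenvalues:
  λ = (trace ± √Δ)/2 = (17 ± 8.0623)/2,
  λ_1 = 12.5311,  λ_2 = 4.4689.

Step 4 — unit eigenvector for λ_1: solve (Sigma - λ_1 I)v = 0. First row:
  (9 - 12.5311)·v_x + (4)·v_y = 0, i.e. (-3.5311)·v_x + (4)·v_y = 0,
  so v ∝ (b, λ_1 - a) = (4, 3.5311) = u.
  ||u|| = √((4)² + (3.5311)²) = √(28.4689) ≈ 5.3356,
  v_1 = u/||u|| ≈ (0.7497, 0.6618) (||v_1|| = 1).

λ_1 = 12.5311,  λ_2 = 4.4689;  v_1 ≈ (0.7497, 0.6618)


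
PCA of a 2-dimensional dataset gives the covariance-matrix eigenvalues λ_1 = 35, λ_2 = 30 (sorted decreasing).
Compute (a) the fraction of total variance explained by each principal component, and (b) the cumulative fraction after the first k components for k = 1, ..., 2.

Step 1 — total variance = trace(Sigma) = Σ λ_i = 35 + 30 = 65.

Step 2 — fraction explained by component i = λ_i / Σ λ:
  PC1: 35/65 = 0.5385
  PC2: 30/65 = 0.4615

Step 3 — cumulative fraction after k components = (λ_1 + ... + λ_k) / Σ λ:
  k = 1: 35/65 = 0.5385
  k = 2: (35 + 30)/65 = 65/65 = 1

Summary (fraction, with percent):

explained: PC1 0.5385 (53.85%), PC2 0.4615 (46.15%);  cumulative: 0.5385, 1


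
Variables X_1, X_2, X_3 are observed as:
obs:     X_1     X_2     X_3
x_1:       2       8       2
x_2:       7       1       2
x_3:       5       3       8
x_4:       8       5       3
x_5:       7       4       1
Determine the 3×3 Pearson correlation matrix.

Step 1 — column means:
  mean(X_1) = (2 + 7 + 5 + 8 + 7) / 5 = 29/5 = 5.8
  mean(X_2) = (8 + 1 + 3 + 5 + 4) / 5 = 21/5 = 4.2
  mean(X_3) = (2 + 2 + 8 + 3 + 1) / 5 = 16/5 = 3.2

Step 2 — sample variances and covariances s[i,j] = (1/(n-1)) · Σ_k (x_{k,i} - mean_i) · (x_{k,j} - mean_j), with n-1 = 4:
  s[X_1,X_1] = ((-3.8)·(-3.8) + (1.2)·(1.2) + (-0.8)·(-0.8) + (2.2)·(2.2) + (1.2)·(1.2)) / 4 = 22.8/4 = 5.7
  s[X_1,X_2] = ((-3.8)·(3.8) + (1.2)·(-3.2) + (-0.8)·(-1.2) + (2.2)·(0.8) + (1.2)·(-0.2)) / 4 = -15.8/4 = -3.95
  s[X_1,X_3] = ((-3.8)·(-1.2) + (1.2)·(-1.2) + (-0.8)·(4.8) + (2.2)·(-0.2) + (1.2)·(-2.2)) / 4 = -3.8/4 = -0.95
  s[X_2,X_2] = ((3.8)·(3.8) + (-3.2)·(-3.2) + (-1.2)·(-1.2) + (0.8)·(0.8) + (-0.2)·(-0.2)) / 4 = 26.8/4 = 6.7
  s[X_2,X_3] = ((3.8)·(-1.2) + (-3.2)·(-1.2) + (-1.2)·(4.8) + (0.8)·(-0.2) + (-0.2)·(-2.2)) / 4 = -6.2/4 = -1.55
  s[X_3,X_3] = ((-1.2)·(-1.2) + (-1.2)·(-1.2) + (4.8)·(4.8) + (-0.2)·(-0.2) + (-2.2)·(-2.2)) / 4 = 30.8/4 = 7.7
  Sample standard deviations s_i = √(s[i,i]):
  s(X_1) = √(5.7) = 2.3875
  s(X_2) = √(6.7) = 2.5884
  s(X_3) = √(7.7) = 2.7749

Step 3 — r_{ij} = s_{ij} / (s_i · s_j):
  r[X_1,X_1] = 1 (diagonal).
  r[X_1,X_2] = -3.95 / (2.3875 · 2.5884) = -3.95 / 6.1798 = -0.6392
  r[X_1,X_3] = -0.95 / (2.3875 · 2.7749) = -0.95 / 6.625 = -0.1434
  r[X_2,X_2] = 1 (diagonal).
  r[X_2,X_3] = -1.55 / (2.5884 · 2.7749) = -1.55 / 7.1826 = -0.2158
  r[X_3,X_3] = 1 (diagonal).

R is symmetric with unit diagonal. Assembling:

R = [[1, -0.6392, -0.1434],
 [-0.6392, 1, -0.2158],
 [-0.1434, -0.2158, 1]]


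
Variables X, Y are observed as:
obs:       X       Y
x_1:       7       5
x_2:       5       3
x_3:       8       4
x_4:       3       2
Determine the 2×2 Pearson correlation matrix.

Step 1 — column means:
  mean(X) = (7 + 5 + 8 + 3) / 4 = 23/4 = 5.75
  mean(Y) = (5 + 3 + 4 + 2) / 4 = 14/4 = 3.5

Step 2 — sample variances and covariances s[i,j] = (1/(n-1)) · Σ_k (x_{k,i} - mean_i) · (x_{k,j} - mean_j), with n-1 = 3:
  s[X,X] = ((1.25)·(1.25) + (-0.75)·(-0.75) + (2.25)·(2.25) + (-2.75)·(-2.75)) / 3 = 14.75/3 = 4.9167
  s[X,Y] = ((1.25)·(1.5) + (-0.75)·(-0.5) + (2.25)·(0.5) + (-2.75)·(-1.5)) / 3 = 7.5/3 = 2.5
  s[Y,Y] = ((1.5)·(1.5) + (-0.5)·(-0.5) + (0.5)·(0.5) + (-1.5)·(-1.5)) / 3 = 5/3 = 1.6667
  Sample standard deviations s_i = √(s[i,i]):
  s(X) = √(4.9167) = 2.2174
  s(Y) = √(1.6667) = 1.291

Step 3 — r_{ij} = s_{ij} / (s_i · s_j):
  r[X,X] = 1 (diagonal).
  r[X,Y] = 2.5 / (2.2174 · 1.291) = 2.5 / 2.8626 = 0.8733
  r[Y,Y] = 1 (diagonal).

R is symmetric with unit diagonal. Assembling:

R = [[1, 0.8733],
 [0.8733, 1]]


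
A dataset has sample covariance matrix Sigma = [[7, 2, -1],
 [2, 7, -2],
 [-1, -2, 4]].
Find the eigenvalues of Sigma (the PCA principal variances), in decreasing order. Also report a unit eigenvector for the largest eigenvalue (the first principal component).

Step 1 — characteristic polynomial p(λ) = det(λI - Sigma) = λ³ - tr·λ² + c_1·λ - det, where tr = trace, c_1 = sum of the principal 2×2 minors, det = det(Sigma):
  tr = 7 + 7 + 4 = 18,
  c_1 = (7·7 - (2)²) + (7·4 - (-1)²) + (7·4 - (-2)²) = 45 + 27 + 24 = 96,
  det = 7·(7·4 - (-2)²) - (2)·((2)·4 - (-2)·(-1)) + (-1)·((2)·(-2) - 7·(-1)) = 7·(24) - (2)·(6) + (-1)·(3) = 153.
  So p(λ) = λ³ - 18λ² + 96λ - 153.
Step 2 — look for an integer root (rational root theorem: any rational root is an integer divisor of 153). Testing λ = 3:
  p(3) = 27 - 162 + 288 - 153 = 0  ✓
  Dividing out (λ - 3): p(λ) = (λ - 3)(λ² - 15λ + 51).
Step 3 — remaining eigenvalues from the quadratic λ² - 15λ + 51 = 0:
  Δ = 15² - 4·51 = 225 - 204 = 21,  λ = (15 ± √21)/2 = (15 ± 4.5826)/2 ≈ 9.7913 or 5.2087.
  Sorted: λ_1 = 9.7913,  λ_2 = 5.2087,  λ_3 = 3  (check: sum = 18 = tr ✓).

Step 4 — unit eigenvector for λ_1 ≈ 9.7913: v spans the null space of (Sigma - λ_1 I), whose rows are
  r_1 = (-2.7913, 2, -1),  r_2 = (2, -2.7913, -2),  r_3 = (-1, -2, -5.7913).
  v is orthogonal to every row, so take v ∝ r_1 × r_2 = ((2)·(-2) - (-1)·(-2.7913), (-1)·(2) - (-2.7913)·(-2), (-2.7913)·(-2.7913) - (2)·(2)) ≈ (-6.7913, -7.5826, 3.7913).
  Rescale (multiply by -1 so the first nonzero entry is positive): u = (6.7913, 7.5826, -3.7913).
  ||u|| = √((6.7913)² + (7.5826)² + (-3.7913)²) = √(117.9909) ≈ 10.8624,  v_1 = u/||u|| ≈ (0.6252, 0.6981, -0.349) (||v_1|| = 1).

λ_1 = 9.7913,  λ_2 = 5.2087,  λ_3 = 3;  v_1 ≈ (0.6252, 0.6981, -0.349)


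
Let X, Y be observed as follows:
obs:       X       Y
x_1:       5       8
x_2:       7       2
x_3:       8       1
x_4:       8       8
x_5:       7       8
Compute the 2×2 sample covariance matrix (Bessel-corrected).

Step 1 — column means:
  mean(X) = (5 + 7 + 8 + 8 + 7) / 5 = 35/5 = 7
  mean(Y) = (8 + 2 + 1 + 8 + 8) / 5 = 27/5 = 5.4

Step 2 — sample covariance S[i,j] = (1/(n-1)) · Σ_k (x_{k,i} - mean_i) · (x_{k,j} - mean_j), with n-1 = 4.
  S[X,X] = ((-2)·(-2) + (0)·(0) + (1)·(1) + (1)·(1) + (0)·(0)) / 4 = 6/4 = 1.5
  S[X,Y] = ((-2)·(2.6) + (0)·(-3.4) + (1)·(-4.4) + (1)·(2.6) + (0)·(2.6)) / 4 = -7/4 = -1.75
  S[Y,Y] = ((2.6)·(2.6) + (-3.4)·(-3.4) + (-4.4)·(-4.4) + (2.6)·(2.6) + (2.6)·(2.6)) / 4 = 51.2/4 = 12.8

S is symmetric (S[j,i] = S[i,j]). Assembling:

S = [[1.5, -1.75],
 [-1.75, 12.8]]


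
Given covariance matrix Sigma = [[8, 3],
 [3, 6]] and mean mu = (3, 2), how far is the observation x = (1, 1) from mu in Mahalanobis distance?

Step 1 — centre the observation: (x - mu) = (-2, -1).

Step 2 — invert Sigma. det(Sigma) = 8·6 - (3)² = 39.
  Sigma^{-1} = (1/det) · [[d, -b], [-b, a]] = [[0.1538, -0.0769],
 [-0.0769, 0.2051]].

Step 3 — form the quadratic (x - mu)^T · Sigma^{-1} · (x - mu):
  Sigma^{-1} · (x - mu) = (-0.2308, -0.0513).
  (x - mu)^T · [Sigma^{-1} · (x - mu)] = (-2)·(-0.2308) + (-1)·(-0.0513) = 0.5128.

Step 4 — take square root: d = √(0.5128) ≈ 0.7161.

d(x, mu) = √(0.5128) ≈ 0.7161


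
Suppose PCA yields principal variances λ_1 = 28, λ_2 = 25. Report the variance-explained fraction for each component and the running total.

Step 1 — total variance = trace(Sigma) = Σ λ_i = 28 + 25 = 53.

Step 2 — fraction explained by component i = λ_i / Σ λ:
  PC1: 28/53 = 0.5283
  PC2: 25/53 = 0.4717

Step 3 — cumulative fraction after k components = (λ_1 + ... + λ_k) / Σ λ:
  k = 1: 28/53 = 0.5283
  k = 2: (28 + 25)/53 = 53/53 = 1

Summary (fraction, with percent):

explained: PC1 0.5283 (52.83%), PC2 0.4717 (47.17%);  cumulative: 0.5283, 1


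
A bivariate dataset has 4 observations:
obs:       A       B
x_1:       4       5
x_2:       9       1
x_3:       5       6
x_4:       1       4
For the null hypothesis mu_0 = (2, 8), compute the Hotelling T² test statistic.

Step 1 — sample mean vector:
  mean(A) = (4 + 9 + 5 + 1) / 4 = 19/4 = 4.75
  mean(B) = (5 + 1 + 6 + 4) / 4 = 16/4 = 4
  x̄ = (4.75, 4),  deviation x̄ - mu_0 = (4.75, 4) - (2, 8) = (2.75, -4).

Step 2 — sample covariance matrix, S[i,j] = (1/(n-1)) · Σ_k (x_{k,i} - mean_i) · (x_{k,j} - mean_j), divisor n-1 = 3:
  S[A,A] = ((-0.75)·(-0.75) + (4.25)·(4.25) + (0.25)·(0.25) + (-3.75)·(-3.75)) / 3 = 32.75/3 = 10.9167
  S[A,B] = ((-0.75)·(1) + (4.25)·(-3) + (0.25)·(2) + (-3.75)·(0)) / 3 = -13/3 = -4.3333
  S[B,B] = ((1)·(1) + (-3)·(-3) + (2)·(2) + (0)·(0)) / 3 = 14/3 = 4.6667
  S = [[10.9167, -4.3333],
 [-4.3333, 4.6667]].

Step 3 — invert S. det(S) = 10.9167·4.6667 - (-4.3333)² = 32.1667.
  S^{-1} = (1/det) · [[d, -b], [-b, a]] = [[0.1451, 0.1347],
 [0.1347, 0.3394]].

Step 4 — quadratic form (x̄ - mu_0)^T · S^{-1} · (x̄ - mu_0):
  S^{-1} · (x̄ - mu_0) = (-0.1399, -0.987),
  (x̄ - mu_0)^T · [...] = (2.75)·(-0.1399) + (-4)·(-0.987) = 3.5635.

Step 5 — scale by n: T² = 4 · 3.5635 = 14.2539.

T² ≈ 14.2539


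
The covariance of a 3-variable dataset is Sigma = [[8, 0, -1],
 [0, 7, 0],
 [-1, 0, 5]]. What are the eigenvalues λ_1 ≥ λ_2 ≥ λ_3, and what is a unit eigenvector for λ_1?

Step 1 — characteristic polynomial p(λ) = det(λI - Sigma) = λ³ - tr·λ² + c_1·λ - det, where tr = trace, c_1 = sum of the principal 2×2 minors, det = det(Sigma):
  tr = 8 + 7 + 5 = 20,
  c_1 = (8·7 - (0)²) + (8·5 - (-1)²) + (7·5 - (0)²) = 56 + 39 + 35 = 130,
  det = 8·(7·5 - (0)²) - (0)·((0)·5 - (0)·(-1)) + (-1)·((0)·(0) - 7·(-1)) = 8·(35) - (0)·(0) + (-1)·(7) = 273.
  So p(λ) = λ³ - 20λ² + 130λ - 273.
Step 2 — look for an integer root (rational root theorem: any rational root is an integer divisor of 273). Testing λ = 7:
  p(7) = 343 - 980 + 910 - 273 = 0  ✓
  Dividing out (λ - 7): p(λ) = (λ - 7)(λ² - 13λ + 39).
Step 3 — remaining eigenvalues from the quadratic λ² - 13λ + 39 = 0:
  Δ = 13² - 4·39 = 169 - 156 = 13,  λ = (13 ± √13)/2 = (13 ± 3.6056)/2 ≈ 8.3028 or 4.6972.
  Sorted: λ_1 = 8.3028,  λ_2 = 7,  λ_3 = 4.6972  (check: sum = 20 = tr ✓).

Step 4 — unit eigenvector for λ_1 ≈ 8.3028: v spans the null space of (Sigma - λ_1 I), whose rows are
  r_1 = (-0.3028, 0, -1),  r_2 = (0, -1.3028, 0),  r_3 = (-1, 0, -3.3028).
  v is orthogonal to every row, so take v ∝ r_1 × r_2 = ((0)·(0) - (-1)·(-1.3028), (-1)·(0) - (-0.3028)·(0), (-0.3028)·(-1.3028) - (0)·(0)) ≈ (-1.3028, 0, 0.3944).
  Rescale (multiply by -1 so the first nonzero entry is positive): u = (1.3028, 0, -0.3944).
  ||u|| = √((1.3028)² + (0)² + (-0.3944)²) = √(1.8528) ≈ 1.3612,  v_1 = u/||u|| ≈ (0.9571, 0, -0.2898) (||v_1|| = 1).

λ_1 = 8.3028,  λ_2 = 7,  λ_3 = 4.6972;  v_1 ≈ (0.9571, 0, -0.2898)


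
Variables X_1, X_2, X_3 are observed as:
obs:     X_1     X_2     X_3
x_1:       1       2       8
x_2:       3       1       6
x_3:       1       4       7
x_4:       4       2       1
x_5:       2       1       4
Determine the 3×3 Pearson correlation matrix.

Step 1 — column means:
  mean(X_1) = (1 + 3 + 1 + 4 + 2) / 5 = 11/5 = 2.2
  mean(X_2) = (2 + 1 + 4 + 2 + 1) / 5 = 10/5 = 2
  mean(X_3) = (8 + 6 + 7 + 1 + 4) / 5 = 26/5 = 5.2

Step 2 — sample variances and covariances s[i,j] = (1/(n-1)) · Σ_k (x_{k,i} - mean_i) · (x_{k,j} - mean_j), with n-1 = 4:
  s[X_1,X_1] = ((-1.2)·(-1.2) + (0.8)·(0.8) + (-1.2)·(-1.2) + (1.8)·(1.8) + (-0.2)·(-0.2)) / 4 = 6.8/4 = 1.7
  s[X_1,X_2] = ((-1.2)·(0) + (0.8)·(-1) + (-1.2)·(2) + (1.8)·(0) + (-0.2)·(-1)) / 4 = -3/4 = -0.75
  s[X_1,X_3] = ((-1.2)·(2.8) + (0.8)·(0.8) + (-1.2)·(1.8) + (1.8)·(-4.2) + (-0.2)·(-1.2)) / 4 = -12.2/4 = -3.05
  s[X_2,X_2] = ((0)·(0) + (-1)·(-1) + (2)·(2) + (0)·(0) + (-1)·(-1)) / 4 = 6/4 = 1.5
  s[X_2,X_3] = ((0)·(2.8) + (-1)·(0.8) + (2)·(1.8) + (0)·(-4.2) + (-1)·(-1.2)) / 4 = 4/4 = 1
  s[X_3,X_3] = ((2.8)·(2.8) + (0.8)·(0.8) + (1.8)·(1.8) + (-4.2)·(-4.2) + (-1.2)·(-1.2)) / 4 = 30.8/4 = 7.7
  Sample standard deviations s_i = √(s[i,i]):
  s(X_1) = √(1.7) = 1.3038
  s(X_2) = √(1.5) = 1.2247
  s(X_3) = √(7.7) = 2.7749

Step 3 — r_{ij} = s_{ij} / (s_i · s_j):
  r[X_1,X_1] = 1 (diagonal).
  r[X_1,X_2] = -0.75 / (1.3038 · 1.2247) = -0.75 / 1.5969 = -0.4697
  r[X_1,X_3] = -3.05 / (1.3038 · 2.7749) = -3.05 / 3.618 = -0.843
  r[X_2,X_2] = 1 (diagonal).
  r[X_2,X_3] = 1 / (1.2247 · 2.7749) = 1 / 3.3985 = 0.2942
  r[X_3,X_3] = 1 (diagonal).

R is symmetric with unit diagonal. Assembling:

R = [[1, -0.4697, -0.843],
 [-0.4697, 1, 0.2942],
 [-0.843, 0.2942, 1]]


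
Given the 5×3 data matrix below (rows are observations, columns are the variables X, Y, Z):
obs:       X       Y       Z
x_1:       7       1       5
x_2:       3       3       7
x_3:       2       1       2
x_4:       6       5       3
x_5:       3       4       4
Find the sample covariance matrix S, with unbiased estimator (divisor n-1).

Step 1 — column means:
  mean(X) = (7 + 3 + 2 + 6 + 3) / 5 = 21/5 = 4.2
  mean(Y) = (1 + 3 + 1 + 5 + 4) / 5 = 14/5 = 2.8
  mean(Z) = (5 + 7 + 2 + 3 + 4) / 5 = 21/5 = 4.2

Step 2 — sample covariance S[i,j] = (1/(n-1)) · Σ_k (x_{k,i} - mean_i) · (x_{k,j} - mean_j), with n-1 = 4.
  S[X,X] = ((2.8)·(2.8) + (-1.2)·(-1.2) + (-2.2)·(-2.2) + (1.8)·(1.8) + (-1.2)·(-1.2)) / 4 = 18.8/4 = 4.7
  S[X,Y] = ((2.8)·(-1.8) + (-1.2)·(0.2) + (-2.2)·(-1.8) + (1.8)·(2.2) + (-1.2)·(1.2)) / 4 = 1.2/4 = 0.3
  S[X,Z] = ((2.8)·(0.8) + (-1.2)·(2.8) + (-2.2)·(-2.2) + (1.8)·(-1.2) + (-1.2)·(-0.2)) / 4 = 1.8/4 = 0.45
  S[Y,Y] = ((-1.8)·(-1.8) + (0.2)·(0.2) + (-1.8)·(-1.8) + (2.2)·(2.2) + (1.2)·(1.2)) / 4 = 12.8/4 = 3.2
  S[Y,Z] = ((-1.8)·(0.8) + (0.2)·(2.8) + (-1.8)·(-2.2) + (2.2)·(-1.2) + (1.2)·(-0.2)) / 4 = 0.2/4 = 0.05
  S[Z,Z] = ((0.8)·(0.8) + (2.8)·(2.8) + (-2.2)·(-2.2) + (-1.2)·(-1.2) + (-0.2)·(-0.2)) / 4 = 14.8/4 = 3.7

S is symmetric (S[j,i] = S[i,j]). Assembling:

S = [[4.7, 0.3, 0.45],
 [0.3, 3.2, 0.05],
 [0.45, 0.05, 3.7]]


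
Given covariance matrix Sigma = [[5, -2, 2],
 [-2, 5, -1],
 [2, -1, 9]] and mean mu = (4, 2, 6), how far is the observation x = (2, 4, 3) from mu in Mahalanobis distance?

Step 1 — centre the observation: (x - mu) = (-2, 2, -3).

Step 2 — invert Sigma (cofactor / det for 3×3, or solve directly):
  Sigma^{-1} = [[0.2558, 0.093, -0.0465],
 [0.093, 0.2384, 0.0058],
 [-0.0465, 0.0058, 0.1221]].

Step 3 — form the quadratic (x - mu)^T · Sigma^{-1} · (x - mu):
  Sigma^{-1} · (x - mu) = (-0.186, 0.2733, -0.2616).
  (x - mu)^T · [Sigma^{-1} · (x - mu)] = (-2)·(-0.186) + (2)·(0.2733) + (-3)·(-0.2616) = 1.7035.

Step 4 — take square root: d = √(1.7035) ≈ 1.3052.

d(x, mu) = √(1.7035) ≈ 1.3052


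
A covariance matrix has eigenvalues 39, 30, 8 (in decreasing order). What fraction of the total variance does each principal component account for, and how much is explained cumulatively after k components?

Step 1 — total variance = trace(Sigma) = Σ λ_i = 39 + 30 + 8 = 77.

Step 2 — fraction explained by component i = λ_i / Σ λ:
  PC1: 39/77 = 0.5065
  PC2: 30/77 = 0.3896
  PC3: 8/77 = 0.1039

Step 3 — cumulative fraction after k components = (λ_1 + ... + λ_k) / Σ λ:
  k = 1: 39/77 = 0.5065
  k = 2: (39 + 30)/77 = 69/77 = 0.8961
  k = 3: (39 + 30 + 8)/77 = 77/77 = 1

Summary (fraction, with percent):

explained: PC1 0.5065 (50.65%), PC2 0.3896 (38.96%), PC3 0.1039 (10.39%);  cumulative: 0.5065, 0.8961, 1


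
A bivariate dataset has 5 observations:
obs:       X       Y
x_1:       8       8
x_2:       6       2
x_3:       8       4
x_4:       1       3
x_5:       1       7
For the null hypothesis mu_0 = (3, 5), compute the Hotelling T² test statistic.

Step 1 — sample mean vector:
  mean(X) = (8 + 6 + 8 + 1 + 1) / 5 = 24/5 = 4.8
  mean(Y) = (8 + 2 + 4 + 3 + 7) / 5 = 24/5 = 4.8
  x̄ = (4.8, 4.8),  deviation x̄ - mu_0 = (4.8, 4.8) - (3, 5) = (1.8, -0.2).

Step 2 — sample covariance matrix, S[i,j] = (1/(n-1)) · Σ_k (x_{k,i} - mean_i) · (x_{k,j} - mean_j), divisor n-1 = 4:
  S[X,X] = ((3.2)·(3.2) + (1.2)·(1.2) + (3.2)·(3.2) + (-3.8)·(-3.8) + (-3.8)·(-3.8)) / 4 = 50.8/4 = 12.7
  S[X,Y] = ((3.2)·(3.2) + (1.2)·(-2.8) + (3.2)·(-0.8) + (-3.8)·(-1.8) + (-3.8)·(2.2)) / 4 = 2.8/4 = 0.7
  S[Y,Y] = ((3.2)·(3.2) + (-2.8)·(-2.8) + (-0.8)·(-0.8) + (-1.8)·(-1.8) + (2.2)·(2.2)) / 4 = 26.8/4 = 6.7
  S = [[12.7, 0.7],
 [0.7, 6.7]].

Step 3 — invert S. det(S) = 12.7·6.7 - (0.7)² = 84.6.
  S^{-1} = (1/det) · [[d, -b], [-b, a]] = [[0.0792, -0.0083],
 [-0.0083, 0.1501]].

Step 4 — quadratic form (x̄ - mu_0)^T · S^{-1} · (x̄ - mu_0):
  S^{-1} · (x̄ - mu_0) = (0.1442, -0.0449),
  (x̄ - mu_0)^T · [...] = (1.8)·(0.1442) + (-0.2)·(-0.0449) = 0.2686.

Step 5 — scale by n: T² = 5 · 0.2686 = 1.3428.

T² ≈ 1.3428


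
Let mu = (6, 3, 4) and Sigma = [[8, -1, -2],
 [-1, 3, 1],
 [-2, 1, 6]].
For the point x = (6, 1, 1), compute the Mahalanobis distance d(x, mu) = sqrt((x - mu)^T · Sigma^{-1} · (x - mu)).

Step 1 — centre the observation: (x - mu) = (0, -2, -3).

Step 2 — invert Sigma (cofactor / det for 3×3, or solve directly):
  Sigma^{-1} = [[0.1393, 0.0328, 0.041],
 [0.0328, 0.3607, -0.0492],
 [0.041, -0.0492, 0.1885]].

Step 3 — form the quadratic (x - mu)^T · Sigma^{-1} · (x - mu):
  Sigma^{-1} · (x - mu) = (-0.1885, -0.5738, -0.4672).
  (x - mu)^T · [Sigma^{-1} · (x - mu)] = (0)·(-0.1885) + (-2)·(-0.5738) + (-3)·(-0.4672) = 2.5492.

Step 4 — take square root: d = √(2.5492) ≈ 1.5966.

d(x, mu) = √(2.5492) ≈ 1.5966


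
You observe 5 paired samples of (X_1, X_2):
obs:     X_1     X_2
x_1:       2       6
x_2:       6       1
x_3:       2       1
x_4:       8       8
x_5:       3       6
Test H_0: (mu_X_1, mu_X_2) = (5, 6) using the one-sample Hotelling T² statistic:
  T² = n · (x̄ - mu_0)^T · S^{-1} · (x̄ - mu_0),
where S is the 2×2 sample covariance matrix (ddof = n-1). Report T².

Step 1 — sample mean vector:
  mean(X_1) = (2 + 6 + 2 + 8 + 3) / 5 = 21/5 = 4.2
  mean(X_2) = (6 + 1 + 1 + 8 + 6) / 5 = 22/5 = 4.4
  x̄ = (4.2, 4.4),  deviation x̄ - mu_0 = (4.2, 4.4) - (5, 6) = (-0.8, -1.6).

Step 2 — sample covariance matrix, S[i,j] = (1/(n-1)) · Σ_k (x_{k,i} - mean_i) · (x_{k,j} - mean_j), divisor n-1 = 4:
  S[X_1,X_1] = ((-2.2)·(-2.2) + (1.8)·(1.8) + (-2.2)·(-2.2) + (3.8)·(3.8) + (-1.2)·(-1.2)) / 4 = 28.8/4 = 7.2
  S[X_1,X_2] = ((-2.2)·(1.6) + (1.8)·(-3.4) + (-2.2)·(-3.4) + (3.8)·(3.6) + (-1.2)·(1.6)) / 4 = 9.6/4 = 2.4
  S[X_2,X_2] = ((1.6)·(1.6) + (-3.4)·(-3.4) + (-3.4)·(-3.4) + (3.6)·(3.6) + (1.6)·(1.6)) / 4 = 41.2/4 = 10.3
  S = [[7.2, 2.4],
 [2.4, 10.3]].

Step 3 — invert S. det(S) = 7.2·10.3 - (2.4)² = 68.4.
  S^{-1} = (1/det) · [[d, -b], [-b, a]] = [[0.1506, -0.0351],
 [-0.0351, 0.1053]].

Step 4 — quadratic form (x̄ - mu_0)^T · S^{-1} · (x̄ - mu_0):
  S^{-1} · (x̄ - mu_0) = (-0.0643, -0.1404),
  (x̄ - mu_0)^T · [...] = (-0.8)·(-0.0643) + (-1.6)·(-0.1404) = 0.276.

Step 5 — scale by n: T² = 5 · 0.276 = 1.3801.

T² ≈ 1.3801


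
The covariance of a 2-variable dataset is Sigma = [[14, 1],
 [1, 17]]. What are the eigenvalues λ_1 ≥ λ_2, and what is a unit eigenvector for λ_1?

Step 1 — characteristic polynomial of 2×2 Sigma:
  det(Sigma - λI) = λ² - trace · λ + det = 0.
  trace = 14 + 17 = 31, det = 14·17 - (1)² = 237.
Step 2 — discriminant:
  Δ = trace² - 4·det = 961 - 948 = 13.
Step 3 — eigenvalues:
  λ = (trace ± √Δ)/2 = (31 ± 3.6056)/2,
  λ_1 = 17.3028,  λ_2 = 13.6972.

Step 4 — unit eigenvector for λ_1: solve (Sigma - λ_1 I)v = 0. First row:
  (14 - 17.3028)·v_x + (1)·v_y = 0, i.e. (-3.3028)·v_x + (1)·v_y = 0,
  so v ∝ (b, λ_1 - a) = (1, 3.3028) = u.
  ||u|| = √((1)² + (3.3028)²) = √(11.9083) ≈ 3.4508,
  v_1 = u/||u|| ≈ (0.2898, 0.9571) (||v_1|| = 1).

λ_1 = 17.3028,  λ_2 = 13.6972;  v_1 ≈ (0.2898, 0.9571)


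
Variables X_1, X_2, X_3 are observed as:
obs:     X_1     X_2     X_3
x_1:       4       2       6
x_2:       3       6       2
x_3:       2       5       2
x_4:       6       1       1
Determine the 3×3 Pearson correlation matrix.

Step 1 — column means:
  mean(X_1) = (4 + 3 + 2 + 6) / 4 = 15/4 = 3.75
  mean(X_2) = (2 + 6 + 5 + 1) / 4 = 14/4 = 3.5
  mean(X_3) = (6 + 2 + 2 + 1) / 4 = 11/4 = 2.75

Step 2 — sample variances and covariances s[i,j] = (1/(n-1)) · Σ_k (x_{k,i} - mean_i) · (x_{k,j} - mean_j), with n-1 = 3:
  s[X_1,X_1] = ((0.25)·(0.25) + (-0.75)·(-0.75) + (-1.75)·(-1.75) + (2.25)·(2.25)) / 3 = 8.75/3 = 2.9167
  s[X_1,X_2] = ((0.25)·(-1.5) + (-0.75)·(2.5) + (-1.75)·(1.5) + (2.25)·(-2.5)) / 3 = -10.5/3 = -3.5
  s[X_1,X_3] = ((0.25)·(3.25) + (-0.75)·(-0.75) + (-1.75)·(-0.75) + (2.25)·(-1.75)) / 3 = -1.25/3 = -0.4167
  s[X_2,X_2] = ((-1.5)·(-1.5) + (2.5)·(2.5) + (1.5)·(1.5) + (-2.5)·(-2.5)) / 3 = 17/3 = 5.6667
  s[X_2,X_3] = ((-1.5)·(3.25) + (2.5)·(-0.75) + (1.5)·(-0.75) + (-2.5)·(-1.75)) / 3 = -3.5/3 = -1.1667
  s[X_3,X_3] = ((3.25)·(3.25) + (-0.75)·(-0.75) + (-0.75)·(-0.75) + (-1.75)·(-1.75)) / 3 = 14.75/3 = 4.9167
  Sample standard deviations s_i = √(s[i,i]):
  s(X_1) = √(2.9167) = 1.7078
  s(X_2) = √(5.6667) = 2.3805
  s(X_3) = √(4.9167) = 2.2174

Step 3 — r_{ij} = s_{ij} / (s_i · s_j):
  r[X_1,X_1] = 1 (diagonal).
  r[X_1,X_2] = -3.5 / (1.7078 · 2.3805) = -3.5 / 4.0654 = -0.8609
  r[X_1,X_3] = -0.4167 / (1.7078 · 2.2174) = -0.4167 / 3.7869 = -0.11
  r[X_2,X_2] = 1 (diagonal).
  r[X_2,X_3] = -1.1667 / (2.3805 · 2.2174) = -1.1667 / 5.2784 = -0.221
  r[X_3,X_3] = 1 (diagonal).

R is symmetric with unit diagonal. Assembling:

R = [[1, -0.8609, -0.11],
 [-0.8609, 1, -0.221],
 [-0.11, -0.221, 1]]


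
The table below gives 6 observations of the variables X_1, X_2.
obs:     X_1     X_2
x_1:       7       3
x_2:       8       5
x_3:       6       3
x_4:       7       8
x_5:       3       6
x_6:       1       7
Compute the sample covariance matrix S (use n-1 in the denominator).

Step 1 — column means:
  mean(X_1) = (7 + 8 + 6 + 7 + 3 + 1) / 6 = 32/6 = 5.3333
  mean(X_2) = (3 + 5 + 3 + 8 + 6 + 7) / 6 = 32/6 = 5.3333

Step 2 — sample covariance S[i,j] = (1/(n-1)) · Σ_k (x_{k,i} - mean_i) · (x_{k,j} - mean_j), with n-1 = 5.
  S[X_1,X_1] = ((1.6667)·(1.6667) + (2.6667)·(2.6667) + (0.6667)·(0.6667) + (1.6667)·(1.6667) + (-2.3333)·(-2.3333) + (-4.3333)·(-4.3333)) / 5 = 37.3333/5 = 7.4667
  S[X_1,X_2] = ((1.6667)·(-2.3333) + (2.6667)·(-0.3333) + (0.6667)·(-2.3333) + (1.6667)·(2.6667) + (-2.3333)·(0.6667) + (-4.3333)·(1.6667)) / 5 = -10.6667/5 = -2.1333
  S[X_2,X_2] = ((-2.3333)·(-2.3333) + (-0.3333)·(-0.3333) + (-2.3333)·(-2.3333) + (2.6667)·(2.6667) + (0.6667)·(0.6667) + (1.6667)·(1.6667)) / 5 = 21.3333/5 = 4.2667

S is symmetric (S[j,i] = S[i,j]). Assembling:

S = [[7.4667, -2.1333],
 [-2.1333, 4.2667]]


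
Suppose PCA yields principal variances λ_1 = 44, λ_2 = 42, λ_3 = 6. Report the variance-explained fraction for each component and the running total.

Step 1 — total variance = trace(Sigma) = Σ λ_i = 44 + 42 + 6 = 92.

Step 2 — fraction explained by component i = λ_i / Σ λ:
  PC1: 44/92 = 0.4783
  PC2: 42/92 = 0.4565
  PC3: 6/92 = 0.0652

Step 3 — cumulative fraction after k components = (λ_1 + ... + λ_k) / Σ λ:
  k = 1: 44/92 = 0.4783
  k = 2: (44 + 42)/92 = 86/92 = 0.9348
  k = 3: (44 + 42 + 6)/92 = 92/92 = 1

Summary (fraction, with percent):

explained: PC1 0.4783 (47.83%), PC2 0.4565 (45.65%), PC3 0.0652 (6.52%);  cumulative: 0.4783, 0.9348, 1


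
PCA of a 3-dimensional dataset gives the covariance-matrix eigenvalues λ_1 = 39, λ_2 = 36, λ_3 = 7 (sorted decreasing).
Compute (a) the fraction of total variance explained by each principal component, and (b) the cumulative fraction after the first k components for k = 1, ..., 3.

Step 1 — total variance = trace(Sigma) = Σ λ_i = 39 + 36 + 7 = 82.

Step 2 — fraction explained by component i = λ_i / Σ λ:
  PC1: 39/82 = 0.4756
  PC2: 36/82 = 0.439
  PC3: 7/82 = 0.0854

Step 3 — cumulative fraction after k components = (λ_1 + ... + λ_k) / Σ λ:
  k = 1: 39/82 = 0.4756
  k = 2: (39 + 36)/82 = 75/82 = 0.9146
  k = 3: (39 + 36 + 7)/82 = 82/82 = 1

Summary (fraction, with percent):

explained: PC1 0.4756 (47.56%), PC2 0.439 (43.9%), PC3 0.0854 (8.54%);  cumulative: 0.4756, 0.9146, 1


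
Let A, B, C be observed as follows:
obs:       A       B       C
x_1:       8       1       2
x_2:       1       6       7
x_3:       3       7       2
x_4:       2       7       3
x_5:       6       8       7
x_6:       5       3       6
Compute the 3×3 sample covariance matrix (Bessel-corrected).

Step 1 — column means:
  mean(A) = (8 + 1 + 3 + 2 + 6 + 5) / 6 = 25/6 = 4.1667
  mean(B) = (1 + 6 + 7 + 7 + 8 + 3) / 6 = 32/6 = 5.3333
  mean(C) = (2 + 7 + 2 + 3 + 7 + 6) / 6 = 27/6 = 4.5

Step 2 — sample covariance S[i,j] = (1/(n-1)) · Σ_k (x_{k,i} - mean_i) · (x_{k,j} - mean_j), with n-1 = 5.
  S[A,A] = ((3.8333)·(3.8333) + (-3.1667)·(-3.1667) + (-1.1667)·(-1.1667) + (-2.1667)·(-2.1667) + (1.8333)·(1.8333) + (0.8333)·(0.8333)) / 5 = 34.8333/5 = 6.9667
  S[A,B] = ((3.8333)·(-4.3333) + (-3.1667)·(0.6667) + (-1.1667)·(1.6667) + (-2.1667)·(1.6667) + (1.8333)·(2.6667) + (0.8333)·(-2.3333)) / 5 = -21.3333/5 = -4.2667
  S[A,C] = ((3.8333)·(-2.5) + (-3.1667)·(2.5) + (-1.1667)·(-2.5) + (-2.1667)·(-1.5) + (1.8333)·(2.5) + (0.8333)·(1.5)) / 5 = -5.5/5 = -1.1
  S[B,B] = ((-4.3333)·(-4.3333) + (0.6667)·(0.6667) + (1.6667)·(1.6667) + (1.6667)·(1.6667) + (2.6667)·(2.6667) + (-2.3333)·(-2.3333)) / 5 = 37.3333/5 = 7.4667
  S[B,C] = ((-4.3333)·(-2.5) + (0.6667)·(2.5) + (1.6667)·(-2.5) + (1.6667)·(-1.5) + (2.6667)·(2.5) + (-2.3333)·(1.5)) / 5 = 9/5 = 1.8
  S[C,C] = ((-2.5)·(-2.5) + (2.5)·(2.5) + (-2.5)·(-2.5) + (-1.5)·(-1.5) + (2.5)·(2.5) + (1.5)·(1.5)) / 5 = 29.5/5 = 5.9

S is symmetric (S[j,i] = S[i,j]). Assembling:

S = [[6.9667, -4.2667, -1.1],
 [-4.2667, 7.4667, 1.8],
 [-1.1, 1.8, 5.9]]


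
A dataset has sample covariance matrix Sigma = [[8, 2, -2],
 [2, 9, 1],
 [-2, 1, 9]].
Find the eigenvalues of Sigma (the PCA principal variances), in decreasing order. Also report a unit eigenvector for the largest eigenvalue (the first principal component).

Step 1 — characteristic polynomial p(λ) = det(λI - Sigma) = λ³ - tr·λ² + c_1·λ - det, where tr = trace, c_1 = sum of the principal 2×2 minors, det = det(Sigma):
  tr = 8 + 9 + 9 = 26,
  c_1 = (8·9 - (2)²) + (8·9 - (-2)²) + (9·9 - (1)²) = 68 + 68 + 80 = 216,
  det = 8·(9·9 - (1)²) - (2)·((2)·9 - (1)·(-2)) + (-2)·((2)·(1) - 9·(-2)) = 8·(80) - (2)·(20) + (-2)·(20) = 560.
  So p(λ) = λ³ - 26λ² + 216λ - 560.
Step 2 — look for an integer root (rational root theorem: any rational root is an integer divisor of 560). Testing λ = 10:
  p(10) = 1000 - 2600 + 2160 - 560 = 0  ✓
  Dividing out (λ - 10): p(λ) = (λ - 10)(λ² - 16λ + 56).
Step 3 — remaining eigenvalues from the quadratic λ² - 16λ + 56 = 0:
  Δ = 16² - 4·56 = 256 - 224 = 32,  λ = (16 ± √32)/2 = (16 ± 5.6569)/2 ≈ 10.8284 or 5.1716.
  Sorted: λ_1 = 10.8284,  λ_2 = 10,  λ_3 = 5.1716  (check: sum = 26 = tr ✓).

Step 4 — unit eigenvector for λ_1 ≈ 10.8284: v spans the null space of (Sigma - λ_1 I), whose rows are
  r_1 = (-2.8284, 2, -2),  r_2 = (2, -1.8284, 1),  r_3 = (-2, 1, -1.8284).
  v is orthogonal to every row, so take v ∝ r_1 × r_2 = ((2)·(1) - (-2)·(-1.8284), (-2)·(2) - (-2.8284)·(1), (-2.8284)·(-1.8284) - (2)·(2)) ≈ (-1.6569, -1.1716, 1.1716).
  Rescale (multiply by -1 so the first nonzero entry is positive): u = (1.6569, 1.1716, -1.1716).
  ||u|| = √((1.6569)² + (1.1716)² + (-1.1716)²) = √(5.4903) ≈ 2.3431,  v_1 = u/||u|| ≈ (0.7071, 0.5, -0.5) (||v_1|| = 1).

λ_1 = 10.8284,  λ_2 = 10,  λ_3 = 5.1716;  v_1 ≈ (0.7071, 0.5, -0.5)


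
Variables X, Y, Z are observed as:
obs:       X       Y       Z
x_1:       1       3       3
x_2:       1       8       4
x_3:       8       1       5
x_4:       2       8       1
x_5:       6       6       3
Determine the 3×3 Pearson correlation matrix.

Step 1 — column means:
  mean(X) = (1 + 1 + 8 + 2 + 6) / 5 = 18/5 = 3.6
  mean(Y) = (3 + 8 + 1 + 8 + 6) / 5 = 26/5 = 5.2
  mean(Z) = (3 + 4 + 5 + 1 + 3) / 5 = 16/5 = 3.2

Step 2 — sample variances and covariances s[i,j] = (1/(n-1)) · Σ_k (x_{k,i} - mean_i) · (x_{k,j} - mean_j), with n-1 = 4:
  s[X,X] = ((-2.6)·(-2.6) + (-2.6)·(-2.6) + (4.4)·(4.4) + (-1.6)·(-1.6) + (2.4)·(2.4)) / 4 = 41.2/4 = 10.3
  s[X,Y] = ((-2.6)·(-2.2) + (-2.6)·(2.8) + (4.4)·(-4.2) + (-1.6)·(2.8) + (2.4)·(0.8)) / 4 = -22.6/4 = -5.65
  s[X,Z] = ((-2.6)·(-0.2) + (-2.6)·(0.8) + (4.4)·(1.8) + (-1.6)·(-2.2) + (2.4)·(-0.2)) / 4 = 9.4/4 = 2.35
  s[Y,Y] = ((-2.2)·(-2.2) + (2.8)·(2.8) + (-4.2)·(-4.2) + (2.8)·(2.8) + (0.8)·(0.8)) / 4 = 38.8/4 = 9.7
  s[Y,Z] = ((-2.2)·(-0.2) + (2.8)·(0.8) + (-4.2)·(1.8) + (2.8)·(-2.2) + (0.8)·(-0.2)) / 4 = -11.2/4 = -2.8
  s[Z,Z] = ((-0.2)·(-0.2) + (0.8)·(0.8) + (1.8)·(1.8) + (-2.2)·(-2.2) + (-0.2)·(-0.2)) / 4 = 8.8/4 = 2.2
  Sample standard deviations s_i = √(s[i,i]):
  s(X) = √(10.3) = 3.2094
  s(Y) = √(9.7) = 3.1145
  s(Z) = √(2.2) = 1.4832

Step 3 — r_{ij} = s_{ij} / (s_i · s_j):
  r[X,X] = 1 (diagonal).
  r[X,Y] = -5.65 / (3.2094 · 3.1145) = -5.65 / 9.9955 = -0.5653
  r[X,Z] = 2.35 / (3.2094 · 1.4832) = 2.35 / 4.7603 = 0.4937
  r[Y,Y] = 1 (diagonal).
  r[Y,Z] = -2.8 / (3.1145 · 1.4832) = -2.8 / 4.6195 = -0.6061
  r[Z,Z] = 1 (diagonal).

R is symmetric with unit diagonal. Assembling:

R = [[1, -0.5653, 0.4937],
 [-0.5653, 1, -0.6061],
 [0.4937, -0.6061, 1]]


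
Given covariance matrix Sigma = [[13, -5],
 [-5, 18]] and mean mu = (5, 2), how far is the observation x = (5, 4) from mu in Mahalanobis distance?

Step 1 — centre the observation: (x - mu) = (0, 2).

Step 2 — invert Sigma. det(Sigma) = 13·18 - (-5)² = 209.
  Sigma^{-1} = (1/det) · [[d, -b], [-b, a]] = [[0.0861, 0.0239],
 [0.0239, 0.0622]].

Step 3 — form the quadratic (x - mu)^T · Sigma^{-1} · (x - mu):
  Sigma^{-1} · (x - mu) = (0.0478, 0.1244).
  (x - mu)^T · [Sigma^{-1} · (x - mu)] = (0)·(0.0478) + (2)·(0.1244) = 0.2488.

Step 4 — take square root: d = √(0.2488) ≈ 0.4988.

d(x, mu) = √(0.2488) ≈ 0.4988


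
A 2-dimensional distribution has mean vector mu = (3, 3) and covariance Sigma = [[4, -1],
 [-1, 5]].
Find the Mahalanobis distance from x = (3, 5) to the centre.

Step 1 — centre the observation: (x - mu) = (0, 2).

Step 2 — invert Sigma. det(Sigma) = 4·5 - (-1)² = 19.
  Sigma^{-1} = (1/det) · [[d, -b], [-b, a]] = [[0.2632, 0.0526],
 [0.0526, 0.2105]].

Step 3 — form the quadratic (x - mu)^T · Sigma^{-1} · (x - mu):
  Sigma^{-1} · (x - mu) = (0.1053, 0.4211).
  (x - mu)^T · [Sigma^{-1} · (x - mu)] = (0)·(0.1053) + (2)·(0.4211) = 0.8421.

Step 4 — take square root: d = √(0.8421) ≈ 0.9177.

d(x, mu) = √(0.8421) ≈ 0.9177


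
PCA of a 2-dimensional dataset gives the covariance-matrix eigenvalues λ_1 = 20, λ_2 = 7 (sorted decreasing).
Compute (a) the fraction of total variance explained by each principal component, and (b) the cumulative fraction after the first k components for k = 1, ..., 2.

Step 1 — total variance = trace(Sigma) = Σ λ_i = 20 + 7 = 27.

Step 2 — fraction explained by component i = λ_i / Σ λ:
  PC1: 20/27 = 0.7407
  PC2: 7/27 = 0.2593

Step 3 — cumulative fraction after k components = (λ_1 + ... + λ_k) / Σ λ:
  k = 1: 20/27 = 0.7407
  k = 2: (20 + 7)/27 = 27/27 = 1

Summary (fraction, with percent):

explained: PC1 0.7407 (74.07%), PC2 0.2593 (25.93%);  cumulative: 0.7407, 1


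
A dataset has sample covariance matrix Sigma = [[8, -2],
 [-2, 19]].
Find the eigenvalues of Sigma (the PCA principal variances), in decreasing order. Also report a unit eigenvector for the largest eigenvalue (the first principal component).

Step 1 — characteristic polynomial of 2×2 Sigma:
  det(Sigma - λI) = λ² - trace · λ + det = 0.
  trace = 8 + 19 = 27, det = 8·19 - (-2)² = 148.
Step 2 — discriminant:
  Δ = trace² - 4·det = 729 - 592 = 137.
Step 3 — eigenvalues:
  λ = (trace ± √Δ)/2 = (27 ± 11.7047)/2,
  λ_1 = 19.3523,  λ_2 = 7.6477.

Step 4 — unit eigenvector for λ_1: solve (Sigma - λ_1 I)v = 0. First row:
  (8 - 19.3523)·v_x + (-2)·v_y = 0, i.e. (-11.3523)·v_x + (-2)·v_y = 0,
  so v ∝ (b, λ_1 - a) = (-2, 11.3523); multiply by -1 so the first entry is positive: u = (2, -11.3523).
  ||u|| = √((2)² + (-11.3523)²) = √(132.8758) ≈ 11.5272,
  v_1 = u/||u|| ≈ (0.1735, -0.9848) (||v_1|| = 1).

λ_1 = 19.3523,  λ_2 = 7.6477;  v_1 ≈ (0.1735, -0.9848)


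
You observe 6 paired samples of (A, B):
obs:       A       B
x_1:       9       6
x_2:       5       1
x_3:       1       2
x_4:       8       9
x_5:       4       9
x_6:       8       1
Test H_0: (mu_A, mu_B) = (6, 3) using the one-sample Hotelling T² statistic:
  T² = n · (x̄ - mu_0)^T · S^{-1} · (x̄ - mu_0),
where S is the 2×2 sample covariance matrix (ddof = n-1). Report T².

Step 1 — sample mean vector:
  mean(A) = (9 + 5 + 1 + 8 + 4 + 8) / 6 = 35/6 = 5.8333
  mean(B) = (6 + 1 + 2 + 9 + 9 + 1) / 6 = 28/6 = 4.6667
  x̄ = (5.8333, 4.6667),  deviation x̄ - mu_0 = (5.8333, 4.6667) - (6, 3) = (-0.1667, 1.6667).

Step 2 — sample covariance matrix, S[i,j] = (1/(n-1)) · Σ_k (x_{k,i} - mean_i) · (x_{k,j} - mean_j), divisor n-1 = 5:
  S[A,A] = ((3.1667)·(3.1667) + (-0.8333)·(-0.8333) + (-4.8333)·(-4.8333) + (2.1667)·(2.1667) + (-1.8333)·(-1.8333) + (2.1667)·(2.1667)) / 5 = 46.8333/5 = 9.3667
  S[A,B] = ((3.1667)·(1.3333) + (-0.8333)·(-3.6667) + (-4.8333)·(-2.6667) + (2.1667)·(4.3333) + (-1.8333)·(4.3333) + (2.1667)·(-3.6667)) / 5 = 13.6667/5 = 2.7333
  S[B,B] = ((1.3333)·(1.3333) + (-3.6667)·(-3.6667) + (-2.6667)·(-2.6667) + (4.3333)·(4.3333) + (4.3333)·(4.3333) + (-3.6667)·(-3.6667)) / 5 = 73.3333/5 = 14.6667
  S = [[9.3667, 2.7333],
 [2.7333, 14.6667]].

Step 3 — invert S. det(S) = 9.3667·14.6667 - (2.7333)² = 129.9067.
  S^{-1} = (1/det) · [[d, -b], [-b, a]] = [[0.1129, -0.021],
 [-0.021, 0.0721]].

Step 4 — quadratic form (x̄ - mu_0)^T · S^{-1} · (x̄ - mu_0):
  S^{-1} · (x̄ - mu_0) = (-0.0539, 0.1237),
  (x̄ - mu_0)^T · [...] = (-0.1667)·(-0.0539) + (1.6667)·(0.1237) = 0.2151.

Step 5 — scale by n: T² = 6 · 0.2151 = 1.2907.

T² ≈ 1.2907


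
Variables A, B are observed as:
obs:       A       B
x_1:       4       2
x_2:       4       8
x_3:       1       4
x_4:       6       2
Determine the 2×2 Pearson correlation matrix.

Step 1 — column means:
  mean(A) = (4 + 4 + 1 + 6) / 4 = 15/4 = 3.75
  mean(B) = (2 + 8 + 4 + 2) / 4 = 16/4 = 4

Step 2 — sample variances and covariances s[i,j] = (1/(n-1)) · Σ_k (x_{k,i} - mean_i) · (x_{k,j} - mean_j), with n-1 = 3:
  s[A,A] = ((0.25)·(0.25) + (0.25)·(0.25) + (-2.75)·(-2.75) + (2.25)·(2.25)) / 3 = 12.75/3 = 4.25
  s[A,B] = ((0.25)·(-2) + (0.25)·(4) + (-2.75)·(0) + (2.25)·(-2)) / 3 = -4/3 = -1.3333
  s[B,B] = ((-2)·(-2) + (4)·(4) + (0)·(0) + (-2)·(-2)) / 3 = 24/3 = 8
  Sample standard deviations s_i = √(s[i,i]):
  s(A) = √(4.25) = 2.0616
  s(B) = √(8) = 2.8284

Step 3 — r_{ij} = s_{ij} / (s_i · s_j):
  r[A,A] = 1 (diagonal).
  r[A,B] = -1.3333 / (2.0616 · 2.8284) = -1.3333 / 5.831 = -0.2287
  r[B,B] = 1 (diagonal).

R is symmetric with unit diagonal. Assembling:

R = [[1, -0.2287],
 [-0.2287, 1]]


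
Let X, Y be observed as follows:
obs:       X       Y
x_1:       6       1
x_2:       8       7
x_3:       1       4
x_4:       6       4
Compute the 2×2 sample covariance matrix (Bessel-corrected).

Step 1 — column means:
  mean(X) = (6 + 8 + 1 + 6) / 4 = 21/4 = 5.25
  mean(Y) = (1 + 7 + 4 + 4) / 4 = 16/4 = 4

Step 2 — sample covariance S[i,j] = (1/(n-1)) · Σ_k (x_{k,i} - mean_i) · (x_{k,j} - mean_j), with n-1 = 3.
  S[X,X] = ((0.75)·(0.75) + (2.75)·(2.75) + (-4.25)·(-4.25) + (0.75)·(0.75)) / 3 = 26.75/3 = 8.9167
  S[X,Y] = ((0.75)·(-3) + (2.75)·(3) + (-4.25)·(0) + (0.75)·(0)) / 3 = 6/3 = 2
  S[Y,Y] = ((-3)·(-3) + (3)·(3) + (0)·(0) + (0)·(0)) / 3 = 18/3 = 6

S is symmetric (S[j,i] = S[i,j]). Assembling:

S = [[8.9167, 2],
 [2, 6]]


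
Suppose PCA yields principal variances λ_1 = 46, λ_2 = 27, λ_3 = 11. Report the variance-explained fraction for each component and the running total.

Step 1 — total variance = trace(Sigma) = Σ λ_i = 46 + 27 + 11 = 84.

Step 2 — fraction explained by component i = λ_i / Σ λ:
  PC1: 46/84 = 0.5476
  PC2: 27/84 = 0.3214
  PC3: 11/84 = 0.131

Step 3 — cumulative fraction after k components = (λ_1 + ... + λ_k) / Σ λ:
  k = 1: 46/84 = 0.5476
  k = 2: (46 + 27)/84 = 73/84 = 0.869
  k = 3: (46 + 27 + 11)/84 = 84/84 = 1

Summary (fraction, with percent):

explained: PC1 0.5476 (54.76%), PC2 0.3214 (32.14%), PC3 0.131 (13.1%);  cumulative: 0.5476, 0.869, 1


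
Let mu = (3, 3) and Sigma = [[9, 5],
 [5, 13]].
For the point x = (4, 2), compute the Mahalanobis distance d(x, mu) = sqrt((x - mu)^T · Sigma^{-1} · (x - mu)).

Step 1 — centre the observation: (x - mu) = (1, -1).

Step 2 — invert Sigma. det(Sigma) = 9·13 - (5)² = 92.
  Sigma^{-1} = (1/det) · [[d, -b], [-b, a]] = [[0.1413, -0.0543],
 [-0.0543, 0.0978]].

Step 3 — form the quadratic (x - mu)^T · Sigma^{-1} · (x - mu):
  Sigma^{-1} · (x - mu) = (0.1957, -0.1522).
  (x - mu)^T · [Sigma^{-1} · (x - mu)] = (1)·(0.1957) + (-1)·(-0.1522) = 0.3478.

Step 4 — take square root: d = √(0.3478) ≈ 0.5898.

d(x, mu) = √(0.3478) ≈ 0.5898


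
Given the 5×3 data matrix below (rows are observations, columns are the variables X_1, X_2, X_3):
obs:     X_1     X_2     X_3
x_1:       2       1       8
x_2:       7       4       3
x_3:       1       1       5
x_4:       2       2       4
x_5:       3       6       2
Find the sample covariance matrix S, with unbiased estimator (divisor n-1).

Step 1 — column means:
  mean(X_1) = (2 + 7 + 1 + 2 + 3) / 5 = 15/5 = 3
  mean(X_2) = (1 + 4 + 1 + 2 + 6) / 5 = 14/5 = 2.8
  mean(X_3) = (8 + 3 + 5 + 4 + 2) / 5 = 22/5 = 4.4

Step 2 — sample covariance S[i,j] = (1/(n-1)) · Σ_k (x_{k,i} - mean_i) · (x_{k,j} - mean_j), with n-1 = 4.
  S[X_1,X_1] = ((-1)·(-1) + (4)·(4) + (-2)·(-2) + (-1)·(-1) + (0)·(0)) / 4 = 22/4 = 5.5
  S[X_1,X_2] = ((-1)·(-1.8) + (4)·(1.2) + (-2)·(-1.8) + (-1)·(-0.8) + (0)·(3.2)) / 4 = 11/4 = 2.75
  S[X_1,X_3] = ((-1)·(3.6) + (4)·(-1.4) + (-2)·(0.6) + (-1)·(-0.4) + (0)·(-2.4)) / 4 = -10/4 = -2.5
  S[X_2,X_2] = ((-1.8)·(-1.8) + (1.2)·(1.2) + (-1.8)·(-1.8) + (-0.8)·(-0.8) + (3.2)·(3.2)) / 4 = 18.8/4 = 4.7
  S[X_2,X_3] = ((-1.8)·(3.6) + (1.2)·(-1.4) + (-1.8)·(0.6) + (-0.8)·(-0.4) + (3.2)·(-2.4)) / 4 = -16.6/4 = -4.15
  S[X_3,X_3] = ((3.6)·(3.6) + (-1.4)·(-1.4) + (0.6)·(0.6) + (-0.4)·(-0.4) + (-2.4)·(-2.4)) / 4 = 21.2/4 = 5.3

S is symmetric (S[j,i] = S[i,j]). Assembling:

S = [[5.5, 2.75, -2.5],
 [2.75, 4.7, -4.15],
 [-2.5, -4.15, 5.3]]


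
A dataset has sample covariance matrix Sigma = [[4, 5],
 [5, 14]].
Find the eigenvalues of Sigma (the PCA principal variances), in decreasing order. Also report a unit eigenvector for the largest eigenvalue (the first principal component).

Step 1 — characteristic polynomial of 2×2 Sigma:
  det(Sigma - λI) = λ² - trace · λ + det = 0.
  trace = 4 + 14 = 18, det = 4·14 - (5)² = 31.
Step 2 — discriminant:
  Δ = trace² - 4·det = 324 - 124 = 200.
Step 3 — eigenvalues:
  λ = (trace ± √Δ)/2 = (18 ± 14.1421)/2,
  λ_1 = 16.0711,  λ_2 = 1.9289.

Step 4 — unit eigenvector for λ_1: solve (Sigma - λ_1 I)v = 0. First row:
  (4 - 16.0711)·v_x + (5)·v_y = 0, i.e. (-12.0711)·v_x + (5)·v_y = 0,
  so v ∝ (b, λ_1 - a) = (5, 12.0711) = u.
  ||u|| = √((5)² + (12.0711)²) = √(170.7107) ≈ 13.0656,
  v_1 = u/||u|| ≈ (0.3827, 0.9239) (||v_1|| = 1).

λ_1 = 16.0711,  λ_2 = 1.9289;  v_1 ≈ (0.3827, 0.9239)
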